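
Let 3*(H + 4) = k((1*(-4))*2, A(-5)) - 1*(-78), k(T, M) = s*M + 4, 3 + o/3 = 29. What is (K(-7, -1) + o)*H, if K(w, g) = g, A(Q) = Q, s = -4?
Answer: 2310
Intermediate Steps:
o = 78 (o = -9 + 3*29 = -9 + 87 = 78)
k(T, M) = 4 - 4*M (k(T, M) = -4*M + 4 = 4 - 4*M)
H = 30 (H = -4 + ((4 - 4*(-5)) - 1*(-78))/3 = -4 + ((4 + 20) + 78)/3 = -4 + (24 + 78)/3 = -4 + (⅓)*102 = -4 + 34 = 30)
(K(-7, -1) + o)*H = (-1 + 78)*30 = 77*30 = 2310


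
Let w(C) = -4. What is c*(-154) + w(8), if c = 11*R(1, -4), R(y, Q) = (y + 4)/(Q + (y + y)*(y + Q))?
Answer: 843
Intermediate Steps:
R(y, Q) = (4 + y)/(Q + 2*y*(Q + y)) (R(y, Q) = (4 + y)/(Q + (2*y)*(Q + y)) = (4 + y)/(Q + 2*y*(Q + y)))
c = -11/2 (c = 11*((4 + 1)/(-4 + 2*1² + 2*(-4)*1)) = 11*(5/(-4 + 2*1 - 8)) = 11*(5/(-4 + 2 - 8)) = 11*(5/(-10)) = 11*(-⅒*5) = 11*(-½) = -11/2 ≈ -5.5000)
c*(-154) + w(8) = -11/2*(-154) - 4 = 847 - 4 = 843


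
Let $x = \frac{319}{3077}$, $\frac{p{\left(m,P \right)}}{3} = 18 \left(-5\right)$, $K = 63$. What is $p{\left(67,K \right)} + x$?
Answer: $- \frac{830471}{3077} \approx -269.9$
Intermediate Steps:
$p{\left(m,P \right)} = -270$ ($p{\left(m,P \right)} = 3 \cdot 18 \left(-5\right) = 3 \left(-90\right) = -270$)
$x = \frac{319}{3077}$ ($x = 319 \cdot \frac{1}{3077} = \frac{319}{3077} \approx 0.10367$)
$p{\left(67,K \right)} + x = -270 + \frac{319}{3077} = - \frac{830471}{3077}$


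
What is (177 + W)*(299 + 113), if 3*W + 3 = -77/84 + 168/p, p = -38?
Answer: 12274201/171 ≈ 71779.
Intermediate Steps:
W = -1901/684 (W = -1 + (-77/84 + 168/(-38))/3 = -1 + (-77*1/84 + 168*(-1/38))/3 = -1 + (-11/12 - 84/19)/3 = -1 + (⅓)*(-1217/228) = -1 - 1217/684 = -1901/684 ≈ -2.7792)
(177 + W)*(299 + 113) = (177 - 1901/684)*(299 + 113) = (119167/684)*412 = 12274201/171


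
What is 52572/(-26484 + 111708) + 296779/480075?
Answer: 4210933033/3409492650 ≈ 1.2351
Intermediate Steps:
52572/(-26484 + 111708) + 296779/480075 = 52572/85224 + 296779*(1/480075) = 52572*(1/85224) + 296779/480075 = 4381/7102 + 296779/480075 = 4210933033/3409492650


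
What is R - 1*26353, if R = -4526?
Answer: -30879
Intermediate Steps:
R - 1*26353 = -4526 - 1*26353 = -4526 - 26353 = -30879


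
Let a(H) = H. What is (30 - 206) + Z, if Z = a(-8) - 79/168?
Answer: -30991/168 ≈ -184.47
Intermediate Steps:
Z = -1423/168 (Z = -8 - 79/168 = -1423/168 ≈ -8.4702)
(30 - 206) + Z = (30 - 206) - 1423/168 = -176 - 1423/168 = -30991/168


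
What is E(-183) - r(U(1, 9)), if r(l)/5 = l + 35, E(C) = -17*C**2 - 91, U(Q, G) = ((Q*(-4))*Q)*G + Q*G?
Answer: -569444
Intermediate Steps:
U(Q, G) = G*Q - 4*G*Q**2 (U(Q, G) = ((-4*Q)*Q)*G + G*Q = (-4*Q**2)*G + G*Q = -4*G*Q**2 + G*Q = G*Q - 4*G*Q**2)
E(C) = -91 - 17*C**2
r(l) = 175 + 5*l (r(l) = 5*(l + 35) = 5*(35 + l) = 175 + 5*l)
E(-183) - r(U(1, 9)) = (-91 - 17*(-183)**2) - (175 + 5*(9*1*(1 - 4*1))) = (-91 - 17*33489) - (175 + 5*(9*1*(1 - 4))) = (-91 - 569313) - (175 + 5*(9*1*(-3))) = -569404 - (175 + 5*(-27)) = -569404 - (175 - 135) = -569404 - 1*40 = -569404 - 40 = -569444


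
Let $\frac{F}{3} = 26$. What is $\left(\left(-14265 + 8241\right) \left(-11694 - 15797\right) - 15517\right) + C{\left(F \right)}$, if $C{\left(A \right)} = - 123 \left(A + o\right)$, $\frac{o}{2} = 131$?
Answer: $165548447$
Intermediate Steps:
$F = 78$ ($F = 3 \cdot 26 = 78$)
$o = 262$ ($o = 2 \cdot 131 = 262$)
$C{\left(A \right)} = -32226 - 123 A$ ($C{\left(A \right)} = - 123 \left(A + 262\right) = - 123 \left(262 + A\right) = -32226 - 123 A$)
$\left(\left(-14265 + 8241\right) \left(-11694 - 15797\right) - 15517\right) + C{\left(F \right)} = \left(\left(-14265 + 8241\right) \left(-11694 - 15797\right) - 15517\right) - 41820 = \left(\left(-6024\right) \left(-27491\right) - 15517\right) - 41820 = \left(165605784 - 15517\right) - 41820 = 165590267 - 41820 = 165548447$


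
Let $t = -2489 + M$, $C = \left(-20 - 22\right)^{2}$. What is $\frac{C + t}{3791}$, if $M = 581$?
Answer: $- \frac{144}{3791} \approx -0.037985$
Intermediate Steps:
$C = 1764$ ($C = \left(-42\right)^{2} = 1764$)
$t = -1908$ ($t = -2489 + 581 = -1908$)
$\frac{C + t}{3791} = \frac{1764 - 1908}{3791} = \left(-144\right) \frac{1}{3791} = - \frac{144}{3791}$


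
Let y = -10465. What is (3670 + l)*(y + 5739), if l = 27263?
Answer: -146189358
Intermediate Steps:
(3670 + l)*(y + 5739) = (3670 + 27263)*(-10465 + 5739) = 30933*(-4726) = -146189358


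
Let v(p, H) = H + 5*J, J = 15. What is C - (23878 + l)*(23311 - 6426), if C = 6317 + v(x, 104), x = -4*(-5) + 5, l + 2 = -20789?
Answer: -52117499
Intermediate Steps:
l = -20791 (l = -2 - 20789 = -20791)
x = 25 (x = 20 + 5 = 25)
v(p, H) = 75 + H (v(p, H) = H + 5*15 = H + 75 = 75 + H)
C = 6496 (C = 6317 + (75 + 104) = 6317 + 179 = 6496)
C - (23878 + l)*(23311 - 6426) = 6496 - (23878 - 20791)*(23311 - 6426) = 6496 - 3087*16885 = 6496 - 1*52123995 = 6496 - 52123995 = -52117499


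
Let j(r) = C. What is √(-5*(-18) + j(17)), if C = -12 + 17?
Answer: √95 ≈ 9.7468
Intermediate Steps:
C = 5
j(r) = 5
√(-5*(-18) + j(17)) = √(-5*(-18) + 5) = √(90 + 5) = √95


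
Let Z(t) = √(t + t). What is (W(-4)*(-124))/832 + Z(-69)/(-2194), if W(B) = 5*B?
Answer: 155/52 - I*√138/2194 ≈ 2.9808 - 0.0053543*I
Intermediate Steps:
Z(t) = √2*√t (Z(t) = √(2*t) = √2*√t)
(W(-4)*(-124))/832 + Z(-69)/(-2194) = ((5*(-4))*(-124))/832 + (√2*√(-69))/(-2194) = -20*(-124)*(1/832) + (√2*(I*√69))*(-1/2194) = 2480*(1/832) + (I*√138)*(-1/2194) = 155/52 - I*√138/2194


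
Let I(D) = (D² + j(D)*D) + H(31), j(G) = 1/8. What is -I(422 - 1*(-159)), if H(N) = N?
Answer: -2701317/8 ≈ -3.3766e+5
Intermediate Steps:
j(G) = ⅛
I(D) = 31 + D² + D/8 (I(D) = (D² + D/8) + 31 = 31 + D² + D/8)
-I(422 - 1*(-159)) = -(31 + (422 - 1*(-159))² + (422 - 1*(-159))/8) = -(31 + (422 + 159)² + (422 + 159)/8) = -(31 + 581² + (⅛)*581) = -(31 + 337561 + 581/8) = -1*2701317/8 = -2701317/8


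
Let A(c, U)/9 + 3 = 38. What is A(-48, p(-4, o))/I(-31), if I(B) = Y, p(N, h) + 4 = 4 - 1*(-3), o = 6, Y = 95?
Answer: 63/19 ≈ 3.3158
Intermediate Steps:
p(N, h) = 3 (p(N, h) = -4 + (4 - 1*(-3)) = -4 + (4 + 3) = -4 + 7 = 3)
I(B) = 95
A(c, U) = 315 (A(c, U) = -27 + 9*38 = -27 + 342 = 315)
A(-48, p(-4, o))/I(-31) = 315/95 = 315*(1/95) = 63/19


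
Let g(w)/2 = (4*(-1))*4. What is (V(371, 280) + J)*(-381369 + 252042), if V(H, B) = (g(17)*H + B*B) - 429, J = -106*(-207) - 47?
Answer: -11380000038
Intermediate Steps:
g(w) = -32 (g(w) = 2*((4*(-1))*4) = 2*(-4*4) = 2*(-16) = -32)
J = 21895 (J = 21942 - 47 = 21895)
V(H, B) = -429 + B**2 - 32*H (V(H, B) = (-32*H + B*B) - 429 = (-32*H + B**2) - 429 = (B**2 - 32*H) - 429 = -429 + B**2 - 32*H)
(V(371, 280) + J)*(-381369 + 252042) = ((-429 + 280**2 - 32*371) + 21895)*(-381369 + 252042) = ((-429 + 78400 - 11872) + 21895)*(-129327) = (66099 + 21895)*(-129327) = 87994*(-129327) = -11380000038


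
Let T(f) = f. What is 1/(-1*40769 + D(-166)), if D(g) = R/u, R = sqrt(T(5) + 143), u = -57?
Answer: -132458481/5400199811741 + 114*sqrt(37)/5400199811741 ≈ -2.4528e-5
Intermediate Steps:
R = 2*sqrt(37) (R = sqrt(5 + 143) = sqrt(148) = 2*sqrt(37) ≈ 12.166)
D(g) = -2*sqrt(37)/57 (D(g) = (2*sqrt(37))/(-57) = (2*sqrt(37))*(-1/57) = -2*sqrt(37)/57)
1/(-1*40769 + D(-166)) = 1/(-1*40769 - 2*sqrt(37)/57) = 1/(-40769 - 2*sqrt(37)/57)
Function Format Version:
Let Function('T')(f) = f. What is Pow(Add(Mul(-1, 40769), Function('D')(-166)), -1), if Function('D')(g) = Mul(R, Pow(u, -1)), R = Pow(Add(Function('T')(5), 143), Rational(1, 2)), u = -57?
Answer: Add(Rational(-132458481, 5400199811741), Mul(Rational(114, 5400199811741), Pow(37, Rational(1, 2)))) ≈ -2.4528e-5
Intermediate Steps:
R = Mul(2, Pow(37, Rational(1, 2))) (R = Pow(Add(5, 143), Rational(1, 2)) = Pow(148, Rational(1, 2)) = Mul(2, Pow(37, Rational(1, 2))) ≈ 12.166)
Function('D')(g) = Mul(Rational(-2, 57), Pow(37, Rational(1, 2))) (Function('D')(g) = Mul(Mul(2, Pow(37, Rational(1, 2))), Pow(-57, -1)) = Mul(Mul(2, Pow(37, Rational(1, 2))), Rational(-1, 57)) = Mul(Rational(-2, 57), Pow(37, Rational(1, 2))))
Pow(Add(Mul(-1, 40769), Function('D')(-166)), -1) = Pow(Add(Mul(-1, 40769), Mul(Rational(-2, 57), Pow(37, Rational(1, 2)))), -1) = Pow(Add(-40769, Mul(Rational(-2, 57), Pow(37, Rational(1, 2)))), -1)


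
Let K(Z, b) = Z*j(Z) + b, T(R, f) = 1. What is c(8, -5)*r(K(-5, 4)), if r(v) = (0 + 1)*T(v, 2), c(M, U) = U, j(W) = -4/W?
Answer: -5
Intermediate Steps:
K(Z, b) = -4 + b (K(Z, b) = Z*(-4/Z) + b = -4 + b)
r(v) = 1 (r(v) = (0 + 1)*1 = 1*1 = 1)
c(8, -5)*r(K(-5, 4)) = -5*1 = -5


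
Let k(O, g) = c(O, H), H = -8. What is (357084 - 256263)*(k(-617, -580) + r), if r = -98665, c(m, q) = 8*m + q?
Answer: -10445962989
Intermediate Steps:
c(m, q) = q + 8*m
k(O, g) = -8 + 8*O
(357084 - 256263)*(k(-617, -580) + r) = (357084 - 256263)*((-8 + 8*(-617)) - 98665) = 100821*((-8 - 4936) - 98665) = 100821*(-4944 - 98665) = 100821*(-103609) = -10445962989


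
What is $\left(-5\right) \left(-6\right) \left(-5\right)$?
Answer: $-150$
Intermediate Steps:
$\left(-5\right) \left(-6\right) \left(-5\right) = 30 \left(-5\right) = -150$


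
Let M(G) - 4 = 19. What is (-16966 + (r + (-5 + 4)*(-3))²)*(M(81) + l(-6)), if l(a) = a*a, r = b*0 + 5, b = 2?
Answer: -997218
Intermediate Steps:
M(G) = 23 (M(G) = 4 + 19 = 23)
r = 5 (r = 2*0 + 5 = 0 + 5 = 5)
l(a) = a²
(-16966 + (r + (-5 + 4)*(-3))²)*(M(81) + l(-6)) = (-16966 + (5 + (-5 + 4)*(-3))²)*(23 + (-6)²) = (-16966 + (5 - 1*(-3))²)*(23 + 36) = (-16966 + (5 + 3)²)*59 = (-16966 + 8²)*59 = (-16966 + 64)*59 = -16902*59 = -997218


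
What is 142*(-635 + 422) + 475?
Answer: -29771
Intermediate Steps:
142*(-635 + 422) + 475 = 142*(-213) + 475 = -30246 + 475 = -29771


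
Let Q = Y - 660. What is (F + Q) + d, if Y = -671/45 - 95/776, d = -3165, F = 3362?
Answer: -16692931/34920 ≈ -478.03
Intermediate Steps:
Y = -524971/34920 (Y = -671*1/45 - 95*1/776 = -671/45 - 95/776 = -524971/34920 ≈ -15.034)
Q = -23572171/34920 (Q = -524971/34920 - 660 = -23572171/34920 ≈ -675.03)
(F + Q) + d = (3362 - 23572171/34920) - 3165 = 93828869/34920 - 3165 = -16692931/34920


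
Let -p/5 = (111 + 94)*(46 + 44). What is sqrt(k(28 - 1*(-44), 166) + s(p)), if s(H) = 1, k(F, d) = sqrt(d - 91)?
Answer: sqrt(1 + 5*sqrt(3)) ≈ 3.1081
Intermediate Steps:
k(F, d) = sqrt(-91 + d)
p = -92250 (p = -5*(111 + 94)*(46 + 44) = -1025*90 = -5*18450 = -92250)
sqrt(k(28 - 1*(-44), 166) + s(p)) = sqrt(sqrt(-91 + 166) + 1) = sqrt(sqrt(75) + 1) = sqrt(5*sqrt(3) + 1) = sqrt(1 + 5*sqrt(3))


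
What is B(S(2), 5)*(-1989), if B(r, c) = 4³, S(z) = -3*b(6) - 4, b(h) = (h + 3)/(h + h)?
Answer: -127296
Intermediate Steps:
b(h) = (3 + h)/(2*h) (b(h) = (3 + h)/((2*h)) = (3 + h)*(1/(2*h)) = (3 + h)/(2*h))
S(z) = -25/4 (S(z) = -3*(3 + 6)/(2*6) - 4 = -3*9/(2*6) - 4 = -3*¾ - 4 = -9/4 - 4 = -25/4)
B(r, c) = 64
B(S(2), 5)*(-1989) = 64*(-1989) = -127296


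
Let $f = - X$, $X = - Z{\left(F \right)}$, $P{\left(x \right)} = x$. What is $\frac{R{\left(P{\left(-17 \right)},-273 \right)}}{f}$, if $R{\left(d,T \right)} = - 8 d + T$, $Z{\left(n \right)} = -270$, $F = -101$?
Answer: $\frac{137}{270} \approx 0.50741$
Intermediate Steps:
$R{\left(d,T \right)} = T - 8 d$
$X = 270$ ($X = \left(-1\right) \left(-270\right) = 270$)
$f = -270$ ($f = \left(-1\right) 270 = -270$)
$\frac{R{\left(P{\left(-17 \right)},-273 \right)}}{f} = \frac{-273 - -136}{-270} = \left(-273 + 136\right) \left(- \frac{1}{270}\right) = \left(-137\right) \left(- \frac{1}{270}\right) = \frac{137}{270}$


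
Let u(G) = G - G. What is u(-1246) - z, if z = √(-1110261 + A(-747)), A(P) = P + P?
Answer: -I*√1111755 ≈ -1054.4*I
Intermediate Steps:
A(P) = 2*P
z = I*√1111755 (z = √(-1110261 + 2*(-747)) = √(-1110261 - 1494) = √(-1111755) = I*√1111755 ≈ 1054.4*I)
u(G) = 0
u(-1246) - z = 0 - I*√1111755 = -I*√1111755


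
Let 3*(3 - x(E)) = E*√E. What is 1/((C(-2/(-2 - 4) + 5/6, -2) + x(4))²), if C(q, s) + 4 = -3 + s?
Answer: 9/676 ≈ 0.013314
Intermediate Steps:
x(E) = 3 - E^(3/2)/3 (x(E) = 3 - E*√E/3 = 3 - E^(3/2)/3)
C(q, s) = -7 + s (C(q, s) = -4 + (-3 + s) = -7 + s)
1/((C(-2/(-2 - 4) + 5/6, -2) + x(4))²) = 1/(((-7 - 2) + (3 - 4^(3/2)/3))²) = 1/((-9 + (3 - ⅓*8))²) = 1/((-9 + (3 - 8/3))²) = 1/((-9 + ⅓)²) = 1/((-26/3)²) = 1/(676/9) = 9/676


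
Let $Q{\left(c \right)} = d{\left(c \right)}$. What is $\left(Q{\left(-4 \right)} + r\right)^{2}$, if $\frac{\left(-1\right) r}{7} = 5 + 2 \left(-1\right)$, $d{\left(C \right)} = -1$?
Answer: $484$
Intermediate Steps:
$Q{\left(c \right)} = -1$
$r = -21$ ($r = - 7 \left(5 + 2 \left(-1\right)\right) = - 7 \left(5 - 2\right) = \left(-7\right) 3 = -21$)
$\left(Q{\left(-4 \right)} + r\right)^{2} = \left(-1 - 21\right)^{2} = \left(-22\right)^{2} = 484$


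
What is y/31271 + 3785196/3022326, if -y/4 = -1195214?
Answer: 2427945375862/15751859391 ≈ 154.14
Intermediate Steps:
y = 4780856 (y = -4*(-1195214) = 4780856)
y/31271 + 3785196/3022326 = 4780856/31271 + 3785196/3022326 = 4780856*(1/31271) + 3785196*(1/3022326) = 4780856/31271 + 630866/503721 = 2427945375862/15751859391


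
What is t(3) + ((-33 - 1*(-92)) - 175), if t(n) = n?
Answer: -113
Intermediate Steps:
t(3) + ((-33 - 1*(-92)) - 175) = 3 + ((-33 - 1*(-92)) - 175) = 3 + ((-33 + 92) - 175) = 3 + (59 - 175) = 3 - 116 = -113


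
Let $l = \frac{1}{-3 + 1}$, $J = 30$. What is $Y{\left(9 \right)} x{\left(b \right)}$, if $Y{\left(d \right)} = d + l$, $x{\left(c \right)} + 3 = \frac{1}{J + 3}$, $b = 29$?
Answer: $- \frac{833}{33} \approx -25.242$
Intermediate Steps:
$x{\left(c \right)} = - \frac{98}{33}$ ($x{\left(c \right)} = -3 + \frac{1}{30 + 3} = -3 + \frac{1}{33} = - \frac{98}{33}$)
$l = - \frac{1}{2}$ ($l = \frac{1}{-2} = - \frac{1}{2} \approx -0.5$)
$Y{\left(d \right)} = - \frac{1}{2} + d$ ($Y{\left(d \right)} = d - \frac{1}{2} = - \frac{1}{2} + d$)
$Y{\left(9 \right)} x{\left(b \right)} = \left(- \frac{1}{2} + 9\right) \left(- \frac{98}{33}\right) = \frac{17}{2} \left(- \frac{98}{33}\right) = - \frac{833}{33}$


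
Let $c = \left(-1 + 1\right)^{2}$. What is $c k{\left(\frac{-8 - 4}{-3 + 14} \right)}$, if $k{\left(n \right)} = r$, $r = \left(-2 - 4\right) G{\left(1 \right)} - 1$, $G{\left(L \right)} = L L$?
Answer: $0$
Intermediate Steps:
$G{\left(L \right)} = L^{2}$
$c = 0$ ($c = 0^{2} = 0$)
$r = -7$ ($r = \left(-2 - 4\right) 1^{2} - 1 = \left(-6\right) 1 - 1 = -6 - 1 = -7$)
$k{\left(n \right)} = -7$
$c k{\left(\frac{-8 - 4}{-3 + 14} \right)} = 0 \left(-7\right) = 0$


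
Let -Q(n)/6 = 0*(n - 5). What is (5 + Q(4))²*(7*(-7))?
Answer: -1225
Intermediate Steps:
Q(n) = 0 (Q(n) = -0*(n - 5) = -0*(-5 + n) = -6*0 = 0)
(5 + Q(4))²*(7*(-7)) = (5 + 0)²*(7*(-7)) = 5²*(-49) = 25*(-49) = -1225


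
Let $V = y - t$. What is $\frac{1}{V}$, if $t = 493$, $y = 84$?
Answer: $- \frac{1}{409} \approx -0.002445$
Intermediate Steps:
$V = -409$ ($V = 84 - 493 = -409$)
$\frac{1}{V} = \frac{1}{-409} = - \frac{1}{409}$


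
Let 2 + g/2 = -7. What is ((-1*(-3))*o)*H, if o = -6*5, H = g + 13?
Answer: 450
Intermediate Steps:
g = -18 (g = -4 + 2*(-7) = -4 - 14 = -18)
H = -5 (H = -18 + 13 = -5)
o = -30
((-1*(-3))*o)*H = (-1*(-3)*(-30))*(-5) = (3*(-30))*(-5) = -90*(-5) = 450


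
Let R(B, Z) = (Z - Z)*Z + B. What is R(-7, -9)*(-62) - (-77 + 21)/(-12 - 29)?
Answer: 17738/41 ≈ 432.63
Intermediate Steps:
R(B, Z) = B (R(B, Z) = 0*Z + B = 0 + B = B)
R(-7, -9)*(-62) - (-77 + 21)/(-12 - 29) = -7*(-62) - (-77 + 21)/(-12 - 29) = 434 - (-56)/(-41) = 434 - (-56)*(-1)/41 = 434 - 1*56/41 = 434 - 56/41 = 17738/41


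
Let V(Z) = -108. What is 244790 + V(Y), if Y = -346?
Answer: 244682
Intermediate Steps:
244790 + V(Y) = 244790 - 108 = 244682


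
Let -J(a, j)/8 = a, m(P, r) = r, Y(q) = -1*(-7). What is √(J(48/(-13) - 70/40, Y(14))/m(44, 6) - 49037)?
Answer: 4*I*√4660890/39 ≈ 221.43*I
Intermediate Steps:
Y(q) = 7
J(a, j) = -8*a
√(J(48/(-13) - 70/40, Y(14))/m(44, 6) - 49037) = √(-8*(48/(-13) - 70/40)/6 - 49037) = √(-8*(48*(-1/13) - 70*1/40)*(⅙) - 49037) = √(-8*(-48/13 - 7/4)*(⅙) - 49037) = √(-8*(-283/52)*(⅙) - 49037) = √((566/13)*(⅙) - 49037) = √(283/39 - 49037) = √(-1912160/39) = 4*I*√4660890/39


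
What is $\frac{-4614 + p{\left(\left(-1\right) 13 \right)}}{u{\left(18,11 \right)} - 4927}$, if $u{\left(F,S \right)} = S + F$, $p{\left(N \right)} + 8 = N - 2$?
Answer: $\frac{4637}{4898} \approx 0.94671$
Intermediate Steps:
$p{\left(N \right)} = -10 + N$ ($p{\left(N \right)} = -8 + \left(N - 2\right) = -8 + \left(-2 + N\right) = -10 + N$)
$u{\left(F,S \right)} = F + S$
$\frac{-4614 + p{\left(\left(-1\right) 13 \right)}}{u{\left(18,11 \right)} - 4927} = \frac{-4614 - 23}{\left(18 + 11\right) - 4927} = \frac{-4614 - 23}{29 - 4927} = \frac{-4614 - 23}{-4898} = \left(-4637\right) \left(- \frac{1}{4898}\right) = \frac{4637}{4898}$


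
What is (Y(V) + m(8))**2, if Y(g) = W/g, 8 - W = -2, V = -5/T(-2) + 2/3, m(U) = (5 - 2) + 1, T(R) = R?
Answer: 18496/361 ≈ 51.235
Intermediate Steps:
m(U) = 4 (m(U) = 3 + 1 = 4)
V = 19/6 (V = -5/(-2) + 2/3 = -5*(-1/2) + 2*(1/3) = 5/2 + 2/3 = 19/6 ≈ 3.1667)
W = 10 (W = 8 - 1*(-2) = 8 + 2 = 10)
Y(g) = 10/g
(Y(V) + m(8))**2 = (10/(19/6) + 4)**2 = (10*(6/19) + 4)**2 = (60/19 + 4)**2 = (136/19)**2 = 18496/361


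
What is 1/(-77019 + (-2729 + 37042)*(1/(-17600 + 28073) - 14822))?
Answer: -10473/5327241231952 ≈ -1.9659e-9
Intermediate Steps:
1/(-77019 + (-2729 + 37042)*(1/(-17600 + 28073) - 14822)) = 1/(-77019 + 34313*(1/10473 - 14822)) = 1/(-77019 + 34313*(-155230805/10473)) = 1/(-77019 - 5326434611965/10473) = 1/(-5327241231952/10473) = -10473/5327241231952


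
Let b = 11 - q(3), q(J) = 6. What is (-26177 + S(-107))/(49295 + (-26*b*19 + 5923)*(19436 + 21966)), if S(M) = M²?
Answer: -14728/143010401 ≈ -0.00010299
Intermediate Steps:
b = 5 (b = 11 - 1*6 = 11 - 6 = 5)
(-26177 + S(-107))/(49295 + (-26*b*19 + 5923)*(19436 + 21966)) = (-26177 + (-107)²)/(49295 + (-26*5*19 + 5923)*(19436 + 21966)) = (-26177 + 11449)/(49295 + (-130*19 + 5923)*41402) = -14728/(49295 + (-2470 + 5923)*41402) = -14728/(49295 + 3453*41402) = -14728/(49295 + 142961106) = -14728/143010401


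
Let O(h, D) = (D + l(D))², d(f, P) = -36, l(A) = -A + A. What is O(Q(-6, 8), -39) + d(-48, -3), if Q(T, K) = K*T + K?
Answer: 1485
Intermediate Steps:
l(A) = 0
Q(T, K) = K + K*T
O(h, D) = D² (O(h, D) = (D + 0)² = D²)
O(Q(-6, 8), -39) + d(-48, -3) = (-39)² - 36 = 1521 - 36 = 1485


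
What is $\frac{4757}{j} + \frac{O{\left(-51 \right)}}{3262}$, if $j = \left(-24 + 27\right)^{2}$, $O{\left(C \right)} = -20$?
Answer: $\frac{7758577}{14679} \approx 528.55$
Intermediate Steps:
$j = 9$ ($j = 3^{2} = 9$)
$\frac{4757}{j} + \frac{O{\left(-51 \right)}}{3262} = \frac{4757}{9} - \frac{20}{3262} = 4757 \cdot \frac{1}{9} - \frac{10}{1631} = \frac{4757}{9} - \frac{10}{1631} = \frac{7758577}{14679}$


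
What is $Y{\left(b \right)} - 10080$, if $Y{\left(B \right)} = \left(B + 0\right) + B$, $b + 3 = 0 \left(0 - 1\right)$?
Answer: $-10086$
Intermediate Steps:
$b = -3$ ($b = -3 + 0 \left(0 - 1\right) = -3 + 0 \left(-1\right) = -3 + 0 = -3$)
$Y{\left(B \right)} = 2 B$ ($Y{\left(B \right)} = B + B = 2 B$)
$Y{\left(b \right)} - 10080 = 2 \left(-3\right) - 10080 = -6 - 10080 = -10086$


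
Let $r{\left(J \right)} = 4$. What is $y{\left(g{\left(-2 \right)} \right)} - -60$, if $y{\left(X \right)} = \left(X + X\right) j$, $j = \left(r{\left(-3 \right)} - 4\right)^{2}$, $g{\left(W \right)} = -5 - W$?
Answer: $60$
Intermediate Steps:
$j = 0$ ($j = \left(4 - 4\right)^{2} = 0^{2} = 0$)
$y{\left(X \right)} = 0$ ($y{\left(X \right)} = \left(X + X\right) 0 = 2 X 0 = 0$)
$y{\left(g{\left(-2 \right)} \right)} - -60 = 0 - -60 = 0 + 60 = 60$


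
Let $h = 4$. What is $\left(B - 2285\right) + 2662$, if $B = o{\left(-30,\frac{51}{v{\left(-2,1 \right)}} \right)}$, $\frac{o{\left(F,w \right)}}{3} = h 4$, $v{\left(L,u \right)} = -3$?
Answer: $425$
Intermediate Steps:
$o{\left(F,w \right)} = 48$ ($o{\left(F,w \right)} = 3 \cdot 4 \cdot 4 = 3 \cdot 16 = 48$)
$B = 48$
$\left(B - 2285\right) + 2662 = \left(48 - 2285\right) + 2662 = -2237 + 2662 = 425$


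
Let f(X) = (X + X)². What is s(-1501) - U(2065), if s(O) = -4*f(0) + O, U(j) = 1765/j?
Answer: -620266/413 ≈ -1501.9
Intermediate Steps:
f(X) = 4*X² (f(X) = (2*X)² = 4*X²)
s(O) = O (s(O) = -16*0² + O = -16*0 + O = -4*0 + O = 0 + O = O)
s(-1501) - U(2065) = -1501 - 1765/2065 = -1501 - 1*353/413 = -1501 - 353/413 = -620266/413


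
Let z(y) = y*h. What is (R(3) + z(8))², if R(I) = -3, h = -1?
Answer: 121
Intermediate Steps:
z(y) = -y (z(y) = y*(-1) = -y)
(R(3) + z(8))² = (-3 - 1*8)² = (-3 - 8)² = (-11)² = 121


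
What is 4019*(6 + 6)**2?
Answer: 578736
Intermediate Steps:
4019*(6 + 6)**2 = 4019*12**2 = 4019*144 = 578736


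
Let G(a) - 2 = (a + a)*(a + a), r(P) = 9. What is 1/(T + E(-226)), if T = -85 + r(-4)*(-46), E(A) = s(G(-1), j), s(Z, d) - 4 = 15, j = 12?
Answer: -1/480 ≈ -0.0020833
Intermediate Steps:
G(a) = 2 + 4*a² (G(a) = 2 + (a + a)*(a + a) = 2 + (2*a)*(2*a) = 2 + 4*a²)
s(Z, d) = 19 (s(Z, d) = 4 + 15 = 19)
E(A) = 19
T = -499 (T = -85 + 9*(-46) = -85 - 414 = -499)
1/(T + E(-226)) = 1/(-499 + 19) = 1/(-480) = -1/480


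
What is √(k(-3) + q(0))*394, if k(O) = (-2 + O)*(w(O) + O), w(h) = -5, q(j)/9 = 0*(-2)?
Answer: 788*√10 ≈ 2491.9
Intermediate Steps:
q(j) = 0 (q(j) = 9*(0*(-2)) = 9*0 = 0)
k(O) = (-5 + O)*(-2 + O) (k(O) = (-2 + O)*(-5 + O) = (-5 + O)*(-2 + O))
√(k(-3) + q(0))*394 = √((10 + (-3)² - 7*(-3)) + 0)*394 = √((10 + 9 + 21) + 0)*394 = √(40 + 0)*394 = √40*394 = (2*√10)*394 = 788*√10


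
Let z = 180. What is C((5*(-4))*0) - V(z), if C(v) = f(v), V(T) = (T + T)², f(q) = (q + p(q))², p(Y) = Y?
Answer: -129600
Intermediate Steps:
f(q) = 4*q² (f(q) = (q + q)² = (2*q)² = 4*q²)
V(T) = 4*T² (V(T) = (2*T)² = 4*T²)
C(v) = 4*v²
C((5*(-4))*0) - V(z) = 4*((5*(-4))*0)² - 4*180² = 4*(-20*0)² - 4*32400 = 4*0² - 1*129600 = 4*0 - 129600 = 0 - 129600 = -129600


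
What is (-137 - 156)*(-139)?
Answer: 40727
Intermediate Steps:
(-137 - 156)*(-139) = -293*(-139) = 40727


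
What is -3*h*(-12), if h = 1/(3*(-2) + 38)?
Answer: 9/8 ≈ 1.1250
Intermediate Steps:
h = 1/32 (h = 1/(-6 + 38) = 1/32 ≈ 0.031250)
-3*h*(-12) = -3*1/32*(-12) = -3/32*(-12) = 9/8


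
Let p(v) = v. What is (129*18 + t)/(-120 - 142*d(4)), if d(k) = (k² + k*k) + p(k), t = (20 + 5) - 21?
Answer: -1163/2616 ≈ -0.44457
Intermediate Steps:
t = 4 (t = 25 - 21 = 4)
d(k) = k + 2*k² (d(k) = (k² + k*k) + k = (k² + k²) + k = 2*k² + k = k + 2*k²)
(129*18 + t)/(-120 - 142*d(4)) = (129*18 + 4)/(-120 - 568*(1 + 2*4)) = (2322 + 4)/(-120 - 568*(1 + 8)) = 2326/(-120 - 568*9) = 2326/(-120 - 142*36) = 2326/(-120 - 5112) = 2326/(-5232) = 2326*(-1/5232) = -1163/2616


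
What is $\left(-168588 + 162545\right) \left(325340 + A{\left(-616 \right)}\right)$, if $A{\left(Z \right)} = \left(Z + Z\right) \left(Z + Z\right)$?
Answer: $-11138240052$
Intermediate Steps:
$A{\left(Z \right)} = 4 Z^{2}$ ($A{\left(Z \right)} = 2 Z 2 Z = 4 Z^{2}$)
$\left(-168588 + 162545\right) \left(325340 + A{\left(-616 \right)}\right) = \left(-168588 + 162545\right) \left(325340 + 4 \left(-616\right)^{2}\right) = - 6043 \left(325340 + 4 \cdot 379456\right) = - 6043 \left(325340 + 1517824\right) = \left(-6043\right) 1843164 = -11138240052$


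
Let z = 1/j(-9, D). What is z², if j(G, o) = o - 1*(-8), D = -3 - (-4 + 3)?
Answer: 1/36 ≈ 0.027778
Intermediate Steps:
D = -2 (D = -3 - 1*(-1) = -3 + 1 = -2)
j(G, o) = 8 + o (j(G, o) = o + 8 = 8 + o)
z = ⅙ (z = 1/(8 - 2) = 1/6 = ⅙ ≈ 0.16667)
z² = (⅙)² = 1/36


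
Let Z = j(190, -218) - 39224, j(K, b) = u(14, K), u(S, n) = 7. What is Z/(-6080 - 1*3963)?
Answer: 39217/10043 ≈ 3.9049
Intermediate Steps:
j(K, b) = 7
Z = -39217 (Z = 7 - 39224 = -39217)
Z/(-6080 - 1*3963) = -39217/(-6080 - 1*3963) = -39217/(-6080 - 3963) = -39217/(-10043) = -39217*(-1/10043) = 39217/10043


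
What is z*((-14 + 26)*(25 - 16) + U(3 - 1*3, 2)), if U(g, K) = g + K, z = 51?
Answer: 5610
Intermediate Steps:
U(g, K) = K + g
z*((-14 + 26)*(25 - 16) + U(3 - 1*3, 2)) = 51*((-14 + 26)*(25 - 16) + (2 + (3 - 1*3))) = 51*(12*9 + (2 + (3 - 3))) = 51*(108 + (2 + 0)) = 51*(108 + 2) = 51*110 = 5610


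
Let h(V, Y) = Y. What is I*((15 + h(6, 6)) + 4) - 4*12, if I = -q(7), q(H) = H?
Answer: -223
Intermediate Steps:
I = -7 (I = -1*7 = -7)
I*((15 + h(6, 6)) + 4) - 4*12 = -7*((15 + 6) + 4) - 4*12 = -7*(21 + 4) - 48 = -7*25 - 48 = -175 - 48 = -223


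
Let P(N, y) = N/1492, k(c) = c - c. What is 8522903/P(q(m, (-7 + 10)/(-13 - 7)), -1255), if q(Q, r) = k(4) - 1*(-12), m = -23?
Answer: 3179042819/3 ≈ 1.0597e+9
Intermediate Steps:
k(c) = 0
q(Q, r) = 12 (q(Q, r) = 0 - 1*(-12) = 0 + 12 = 12)
P(N, y) = N/1492 (P(N, y) = N*(1/1492) = N/1492)
8522903/P(q(m, (-7 + 10)/(-13 - 7)), -1255) = 8522903/(((1/1492)*12)) = 8522903/(3/373) = 8522903*(373/3) = 3179042819/3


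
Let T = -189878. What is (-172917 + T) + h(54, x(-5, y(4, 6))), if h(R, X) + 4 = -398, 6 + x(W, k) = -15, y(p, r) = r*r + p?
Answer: -363197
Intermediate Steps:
y(p, r) = p + r² (y(p, r) = r² + p = p + r²)
x(W, k) = -21 (x(W, k) = -6 - 15 = -21)
h(R, X) = -402 (h(R, X) = -4 - 398 = -402)
(-172917 + T) + h(54, x(-5, y(4, 6))) = (-172917 - 189878) - 402 = -362795 - 402 = -363197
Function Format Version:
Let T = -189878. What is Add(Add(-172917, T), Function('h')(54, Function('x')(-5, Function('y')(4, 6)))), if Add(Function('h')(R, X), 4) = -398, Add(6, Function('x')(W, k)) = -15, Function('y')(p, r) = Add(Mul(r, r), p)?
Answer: -363197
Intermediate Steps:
Function('y')(p, r) = Add(p, Pow(r, 2)) (Function('y')(p, r) = Add(Pow(r, 2), p) = Add(p, Pow(r, 2)))
Function('x')(W, k) = -21 (Function('x')(W, k) = Add(-6, -15) = -21)
Function('h')(R, X) = -402 (Function('h')(R, X) = Add(-4, -398) = -402)
Add(Add(-172917, T), Function('h')(54, Function('x')(-5, Function('y')(4, 6)))) = Add(Add(-172917, -189878), -402) = Add(-362795, -402) = -363197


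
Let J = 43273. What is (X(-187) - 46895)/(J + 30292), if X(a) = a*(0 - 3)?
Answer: -46334/73565 ≈ -0.62984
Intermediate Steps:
X(a) = -3*a (X(a) = a*(-3) = -3*a)
(X(-187) - 46895)/(J + 30292) = (-3*(-187) - 46895)/(43273 + 30292) = (561 - 46895)/73565 = -46334*1/73565 = -46334/73565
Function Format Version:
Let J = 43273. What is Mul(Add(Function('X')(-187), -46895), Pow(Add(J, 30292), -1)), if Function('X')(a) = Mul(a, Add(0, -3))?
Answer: Rational(-46334, 73565) ≈ -0.62984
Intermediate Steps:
Function('X')(a) = Mul(-3, a) (Function('X')(a) = Mul(a, -3) = Mul(-3, a))
Mul(Add(Function('X')(-187), -46895), Pow(Add(J, 30292), -1)) = Mul(Add(Mul(-3, -187), -46895), Pow(Add(43273, 30292), -1)) = Mul(Add(561, -46895), Pow(73565, -1)) = Mul(-46334, Rational(1, 73565)) = Rational(-46334, 73565)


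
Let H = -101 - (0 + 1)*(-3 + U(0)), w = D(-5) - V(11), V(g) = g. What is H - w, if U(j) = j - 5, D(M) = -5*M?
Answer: -107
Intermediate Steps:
U(j) = -5 + j
w = 14 (w = -5*(-5) - 1*11 = 25 - 11 = 14)
H = -93 (H = -101 - (0 + 1)*(-3 + (-5 + 0)) = -101 - (-3 - 5) = -101 - (-8) = -101 - 1*(-8) = -101 + 8 = -93)
H - w = -93 - 1*14 = -93 - 14 = -107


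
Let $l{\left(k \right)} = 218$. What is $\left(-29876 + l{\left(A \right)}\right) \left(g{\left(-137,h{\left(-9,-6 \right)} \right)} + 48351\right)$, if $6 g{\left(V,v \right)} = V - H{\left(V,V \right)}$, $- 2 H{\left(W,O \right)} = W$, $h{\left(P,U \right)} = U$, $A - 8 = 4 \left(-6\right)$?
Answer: $- \frac{2865956343}{2} \approx -1.433 \cdot 10^{9}$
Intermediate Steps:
$A = -16$ ($A = 8 + 4 \left(-6\right) = 8 - 24 = -16$)
$H{\left(W,O \right)} = - \frac{W}{2}$
$g{\left(V,v \right)} = \frac{V}{4}$ ($g{\left(V,v \right)} = \frac{V - - \frac{V}{2}}{6} = \frac{V + \frac{V}{2}}{6} = \frac{\frac{3}{2} V}{6} = \frac{V}{4}$)
$\left(-29876 + l{\left(A \right)}\right) \left(g{\left(-137,h{\left(-9,-6 \right)} \right)} + 48351\right) = \left(-29876 + 218\right) \left(\frac{1}{4} \left(-137\right) + 48351\right) = - 29658 \left(- \frac{137}{4} + 48351\right) = \left(-29658\right) \frac{193267}{4} = - \frac{2865956343}{2}$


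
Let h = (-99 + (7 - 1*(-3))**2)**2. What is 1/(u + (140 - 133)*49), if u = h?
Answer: 1/344 ≈ 0.0029070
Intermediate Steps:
h = 1 (h = (-99 + (7 + 3)**2)**2 = (-99 + 10**2)**2 = (-99 + 100)**2 = 1**2 = 1)
u = 1
1/(u + (140 - 133)*49) = 1/(1 + (140 - 133)*49) = 1/(1 + 7*49) = 1/(1 + 343) = 1/344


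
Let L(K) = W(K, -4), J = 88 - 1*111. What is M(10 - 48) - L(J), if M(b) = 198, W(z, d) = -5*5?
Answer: 223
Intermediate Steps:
W(z, d) = -25
J = -23 (J = 88 - 111 = -23)
L(K) = -25
M(10 - 48) - L(J) = 198 - 1*(-25) = 198 + 25 = 223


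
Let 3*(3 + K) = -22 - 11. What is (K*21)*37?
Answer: -10878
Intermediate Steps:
K = -14 (K = -3 + (-22 - 11)/3 = -3 + (⅓)*(-33) = -3 - 11 = -14)
(K*21)*37 = -14*21*37 = -294*37 = -10878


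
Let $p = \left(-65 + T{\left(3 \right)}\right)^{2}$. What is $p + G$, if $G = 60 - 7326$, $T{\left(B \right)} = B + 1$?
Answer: $-3545$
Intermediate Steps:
$T{\left(B \right)} = 1 + B$
$G = -7266$ ($G = 60 - 7326 = -7266$)
$p = 3721$ ($p = \left(-65 + \left(1 + 3\right)\right)^{2} = \left(-65 + 4\right)^{2} = \left(-61\right)^{2} = 3721$)
$p + G = 3721 - 7266 = -3545$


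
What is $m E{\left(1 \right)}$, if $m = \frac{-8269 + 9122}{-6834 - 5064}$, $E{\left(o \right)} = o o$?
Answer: $- \frac{853}{11898} \approx -0.071693$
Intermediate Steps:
$E{\left(o \right)} = o^{2}$
$m = - \frac{853}{11898}$ ($m = \frac{853}{-11898} = 853 \left(- \frac{1}{11898}\right) = - \frac{853}{11898} \approx -0.071693$)
$m E{\left(1 \right)} = - \frac{853 \cdot 1^{2}}{11898} = \left(- \frac{853}{11898}\right) 1 = - \frac{853}{11898}$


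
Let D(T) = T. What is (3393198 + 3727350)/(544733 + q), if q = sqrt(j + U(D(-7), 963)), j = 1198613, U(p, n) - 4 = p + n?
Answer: 969699368421/74183210429 - 1780137*sqrt(1199573)/74183210429 ≈ 13.045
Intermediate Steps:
U(p, n) = 4 + n + p (U(p, n) = 4 + (p + n) = 4 + (n + p) = 4 + n + p)
q = sqrt(1199573) (q = sqrt(1198613 + (4 + 963 - 7)) = sqrt(1198613 + 960) = sqrt(1199573) ≈ 1095.3)
(3393198 + 3727350)/(544733 + q) = (3393198 + 3727350)/(544733 + sqrt(1199573)) = 7120548/(544733 + sqrt(1199573))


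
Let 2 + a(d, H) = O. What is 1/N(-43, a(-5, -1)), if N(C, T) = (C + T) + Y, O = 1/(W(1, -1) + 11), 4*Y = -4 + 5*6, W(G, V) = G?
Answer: -12/461 ≈ -0.026030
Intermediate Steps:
Y = 13/2 (Y = (-4 + 5*6)/4 = (-4 + 30)/4 = (¼)*26 = 13/2 ≈ 6.5000)
O = 1/12 (O = 1/(1 + 11) = 1/12 ≈ 0.083333)
a(d, H) = -23/12 (a(d, H) = -2 + 1/12 = -23/12)
N(C, T) = 13/2 + C + T (N(C, T) = (C + T) + 13/2 = 13/2 + C + T)
1/N(-43, a(-5, -1)) = 1/(13/2 - 43 - 23/12) = 1/(-461/12) = -12/461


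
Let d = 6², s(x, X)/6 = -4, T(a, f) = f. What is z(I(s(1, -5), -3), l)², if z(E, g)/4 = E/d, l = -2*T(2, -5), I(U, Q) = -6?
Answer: 4/9 ≈ 0.44444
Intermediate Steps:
s(x, X) = -24 (s(x, X) = 6*(-4) = -24)
d = 36
l = 10 (l = -2*(-5) = 10)
z(E, g) = E/9 (z(E, g) = 4*(E/36) = E/9)
z(I(s(1, -5), -3), l)² = ((⅑)*(-6))² = (-⅔)² = 4/9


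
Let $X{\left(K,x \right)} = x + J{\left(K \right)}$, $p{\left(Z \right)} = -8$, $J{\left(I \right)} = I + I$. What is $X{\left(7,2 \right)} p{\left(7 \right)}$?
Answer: $-128$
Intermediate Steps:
$J{\left(I \right)} = 2 I$
$X{\left(K,x \right)} = x + 2 K$
$X{\left(7,2 \right)} p{\left(7 \right)} = \left(2 + 2 \cdot 7\right) \left(-8\right) = \left(2 + 14\right) \left(-8\right) = 16 \left(-8\right) = -128$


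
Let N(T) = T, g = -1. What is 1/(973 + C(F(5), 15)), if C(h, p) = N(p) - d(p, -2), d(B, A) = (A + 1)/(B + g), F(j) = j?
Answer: 14/13833 ≈ 0.0010121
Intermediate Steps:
d(B, A) = (1 + A)/(-1 + B) (d(B, A) = (A + 1)/(B - 1) = (1 + A)/(-1 + B))
C(h, p) = p + 1/(-1 + p) (C(h, p) = p - (1 - 2)/(-1 + p) = p - (-1)/(-1 + p) = p + 1/(-1 + p))
1/(973 + C(F(5), 15)) = 1/(973 + (1 + 15*(-1 + 15))/(-1 + 15)) = 1/(973 + (1 + 15*14)/14) = 1/(973 + (1 + 210)/14) = 1/(973 + (1/14)*211) = 1/(973 + 211/14) = 1/(13833/14) = 14/13833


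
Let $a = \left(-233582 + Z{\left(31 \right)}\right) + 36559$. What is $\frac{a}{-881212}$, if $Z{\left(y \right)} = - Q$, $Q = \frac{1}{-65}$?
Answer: $\frac{6403247}{28639390} \approx 0.22358$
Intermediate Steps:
$Q = - \frac{1}{65} \approx -0.015385$
$Z{\left(y \right)} = \frac{1}{65}$ ($Z{\left(y \right)} = \left(-1\right) \left(- \frac{1}{65}\right) = \frac{1}{65}$)
$a = - \frac{12806494}{65}$ ($a = \left(-233582 + \frac{1}{65}\right) + 36559 = - \frac{15182829}{65} + 36559 = - \frac{12806494}{65} \approx -1.9702 \cdot 10^{5}$)
$\frac{a}{-881212} = - \frac{12806494}{65 \left(-881212\right)} = \left(- \frac{12806494}{65}\right) \left(- \frac{1}{881212}\right) = \frac{6403247}{28639390}$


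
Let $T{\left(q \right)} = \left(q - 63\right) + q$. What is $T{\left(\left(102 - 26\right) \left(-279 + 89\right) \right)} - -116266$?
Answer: $87323$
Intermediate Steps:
$T{\left(q \right)} = -63 + 2 q$ ($T{\left(q \right)} = \left(-63 + q\right) + q = -63 + 2 q$)
$T{\left(\left(102 - 26\right) \left(-279 + 89\right) \right)} - -116266 = \left(-63 + 2 \left(102 - 26\right) \left(-279 + 89\right)\right) - -116266 = \left(-63 + 2 \cdot 76 \left(-190\right)\right) + 116266 = \left(-63 + 2 \left(-14440\right)\right) + 116266 = \left(-63 - 28880\right) + 116266 = -28943 + 116266 = 87323$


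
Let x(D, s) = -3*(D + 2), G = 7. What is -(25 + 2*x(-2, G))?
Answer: -25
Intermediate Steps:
x(D, s) = -6 - 3*D (x(D, s) = -3*(2 + D) = -6 - 3*D)
-(25 + 2*x(-2, G)) = -(25 + 2*(-6 - 3*(-2))) = -(25 + 2*(-6 + 6)) = -(25 + 2*0) = -(25 + 0) = -1*25 = -25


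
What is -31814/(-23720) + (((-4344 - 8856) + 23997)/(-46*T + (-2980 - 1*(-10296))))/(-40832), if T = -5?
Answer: 1225277325071/913570676480 ≈ 1.3412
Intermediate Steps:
-31814/(-23720) + (((-4344 - 8856) + 23997)/(-46*T + (-2980 - 1*(-10296))))/(-40832) = -31814/(-23720) + (((-4344 - 8856) + 23997)/(-46*(-5) + (-2980 - 1*(-10296))))/(-40832) = -31814*(-1/23720) + ((-13200 + 23997)/(230 + (-2980 + 10296)))*(-1/40832) = 15907/11860 + (10797/(230 + 7316))*(-1/40832) = 15907/11860 + (10797/7546)*(-1/40832) = 15907/11860 - 10797/308118272 = 1225277325071/913570676480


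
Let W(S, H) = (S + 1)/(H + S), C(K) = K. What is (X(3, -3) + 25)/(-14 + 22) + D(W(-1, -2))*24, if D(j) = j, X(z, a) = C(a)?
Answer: 11/4 ≈ 2.7500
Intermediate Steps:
X(z, a) = a
W(S, H) = (1 + S)/(H + S)
(X(3, -3) + 25)/(-14 + 22) + D(W(-1, -2))*24 = (-3 + 25)/(-14 + 22) + ((1 - 1)/(-2 - 1))*24 = 22/8 + (0/(-3))*24 = 22*(1/8) - 1/3*0*24 = 11/4 + 0*24 = 11/4 + 0 = 11/4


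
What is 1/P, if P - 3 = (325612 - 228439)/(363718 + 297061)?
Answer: 660779/2079510 ≈ 0.31776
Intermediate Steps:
P = 2079510/660779 (P = 3 + (325612 - 228439)/(363718 + 297061) = 3 + 97173/660779 = 2079510/660779 ≈ 3.1471)
1/P = 1/(2079510/660779) = 660779/2079510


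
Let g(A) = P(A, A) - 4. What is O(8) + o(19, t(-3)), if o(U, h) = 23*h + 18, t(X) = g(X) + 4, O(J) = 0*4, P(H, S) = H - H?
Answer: 18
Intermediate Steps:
P(H, S) = 0
O(J) = 0
g(A) = -4 (g(A) = 0 - 4 = -4)
t(X) = 0 (t(X) = -4 + 4 = 0)
o(U, h) = 18 + 23*h
O(8) + o(19, t(-3)) = 0 + (18 + 23*0) = 0 + (18 + 0) = 0 + 18 = 18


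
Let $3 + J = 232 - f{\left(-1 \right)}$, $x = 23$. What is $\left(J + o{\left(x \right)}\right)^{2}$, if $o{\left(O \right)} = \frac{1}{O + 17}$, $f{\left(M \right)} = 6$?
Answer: $\frac{79584241}{1600} \approx 49740.0$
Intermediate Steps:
$o{\left(O \right)} = \frac{1}{17 + O}$
$J = 223$ ($J = -3 + \left(232 - 6\right) = -3 + 226 = 223$)
$\left(J + o{\left(x \right)}\right)^{2} = \left(223 + \frac{1}{17 + 23}\right)^{2} = \left(223 + \frac{1}{40}\right)^{2} = \left(\frac{8921}{40}\right)^{2} = \frac{79584241}{1600}$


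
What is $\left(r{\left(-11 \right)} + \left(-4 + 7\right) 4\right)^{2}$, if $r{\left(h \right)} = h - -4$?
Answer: $25$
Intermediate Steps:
$r{\left(h \right)} = 4 + h$ ($r{\left(h \right)} = h + 4 = 4 + h$)
$\left(r{\left(-11 \right)} + \left(-4 + 7\right) 4\right)^{2} = \left(\left(4 - 11\right) + \left(-4 + 7\right) 4\right)^{2} = \left(-7 + 3 \cdot 4\right)^{2} = \left(-7 + 12\right)^{2} = 5^{2} = 25$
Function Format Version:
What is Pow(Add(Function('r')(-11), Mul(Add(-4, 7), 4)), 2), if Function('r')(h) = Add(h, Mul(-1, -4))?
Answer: 25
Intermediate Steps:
Function('r')(h) = Add(4, h) (Function('r')(h) = Add(h, 4) = Add(4, h))
Pow(Add(Function('r')(-11), Mul(Add(-4, 7), 4)), 2) = Pow(Add(Add(4, -11), Mul(Add(-4, 7), 4)), 2) = Pow(Add(-7, Mul(3, 4)), 2) = Pow(Add(-7, 12), 2) = Pow(5, 2) = 25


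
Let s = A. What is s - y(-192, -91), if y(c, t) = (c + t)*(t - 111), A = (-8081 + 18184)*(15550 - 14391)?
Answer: 11652211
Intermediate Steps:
A = 11709377 (A = 10103*1159 = 11709377)
y(c, t) = (-111 + t)*(c + t) (y(c, t) = (c + t)*(-111 + t) = (-111 + t)*(c + t))
s = 11709377
s - y(-192, -91) = 11709377 - ((-91)² - 111*(-192) - 111*(-91) - 192*(-91)) = 11709377 - (8281 + 21312 + 10101 + 17472) = 11709377 - 1*57166 = 11709377 - 57166 = 11652211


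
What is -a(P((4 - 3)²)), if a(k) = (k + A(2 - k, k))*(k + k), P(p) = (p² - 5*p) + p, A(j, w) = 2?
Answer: -6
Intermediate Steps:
P(p) = p² - 4*p
a(k) = 2*k*(2 + k) (a(k) = (k + 2)*(k + k) = (2 + k)*(2*k) = 2*k*(2 + k))
-a(P((4 - 3)²)) = -2*(4 - 3)²*(-4 + (4 - 3)²)*(2 + (4 - 3)²*(-4 + (4 - 3)²)) = -2*1²*(-4 + 1²)*(2 + 1²*(-4 + 1²)) = -2*1*(-4 + 1)*(2 + 1*(-4 + 1)) = -2*1*(-3)*(2 + 1*(-3)) = -2*(-3)*(2 - 3) = -2*(-3)*(-1) = -1*6 = -6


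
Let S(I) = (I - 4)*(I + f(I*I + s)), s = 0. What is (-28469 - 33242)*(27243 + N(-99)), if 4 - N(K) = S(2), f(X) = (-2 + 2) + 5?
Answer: -1682303571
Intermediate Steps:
f(X) = 5 (f(X) = 0 + 5 = 5)
S(I) = (-4 + I)*(5 + I) (S(I) = (I - 4)*(I + 5) = (-4 + I)*(5 + I))
N(K) = 18 (N(K) = 4 - (-20 + 2 + 2**2) = 4 - (-20 + 2 + 4) = 4 - 1*(-14) = 4 + 14 = 18)
(-28469 - 33242)*(27243 + N(-99)) = (-28469 - 33242)*(27243 + 18) = -61711*27261 = -1682303571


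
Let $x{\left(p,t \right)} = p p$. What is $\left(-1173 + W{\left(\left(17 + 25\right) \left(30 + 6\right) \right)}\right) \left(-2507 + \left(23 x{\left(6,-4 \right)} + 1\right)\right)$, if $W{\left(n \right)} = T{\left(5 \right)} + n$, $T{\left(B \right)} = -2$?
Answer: $-565486$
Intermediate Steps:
$W{\left(n \right)} = -2 + n$
$x{\left(p,t \right)} = p^{2}$
$\left(-1173 + W{\left(\left(17 + 25\right) \left(30 + 6\right) \right)}\right) \left(-2507 + \left(23 x{\left(6,-4 \right)} + 1\right)\right) = \left(-1173 - \left(2 - \left(17 + 25\right) \left(30 + 6\right)\right)\right) \left(-2507 + \left(23 \cdot 6^{2} + 1\right)\right) = \left(-1173 + \left(-2 + 42 \cdot 36\right)\right) \left(-2507 + \left(23 \cdot 36 + 1\right)\right) = \left(-1173 + \left(-2 + 1512\right)\right) \left(-2507 + \left(828 + 1\right)\right) = \left(-1173 + 1510\right) \left(-2507 + 829\right) = 337 \left(-1678\right) = -565486$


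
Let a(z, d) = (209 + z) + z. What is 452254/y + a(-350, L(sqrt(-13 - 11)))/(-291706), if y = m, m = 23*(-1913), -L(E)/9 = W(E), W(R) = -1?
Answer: -131903601815/12834772294 ≈ -10.277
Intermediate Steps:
L(E) = 9 (L(E) = -9*(-1) = 9)
a(z, d) = 209 + 2*z
m = -43999
y = -43999
452254/y + a(-350, L(sqrt(-13 - 11)))/(-291706) = 452254/(-43999) + (209 + 2*(-350))/(-291706) = 452254*(-1/43999) + (209 - 700)*(-1/291706) = -452254/43999 - 491*(-1/291706) = -452254/43999 + 491/291706 = -131903601815/12834772294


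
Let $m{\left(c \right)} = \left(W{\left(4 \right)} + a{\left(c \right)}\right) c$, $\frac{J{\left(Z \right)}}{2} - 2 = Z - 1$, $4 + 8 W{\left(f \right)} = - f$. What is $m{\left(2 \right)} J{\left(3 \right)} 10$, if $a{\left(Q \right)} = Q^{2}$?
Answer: $480$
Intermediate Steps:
$W{\left(f \right)} = - \frac{1}{2} - \frac{f}{8}$ ($W{\left(f \right)} = - \frac{1}{2} + \frac{\left(-1\right) f}{8} = - \frac{1}{2} - \frac{f}{8}$)
$J{\left(Z \right)} = 2 + 2 Z$ ($J{\left(Z \right)} = 4 + 2 \left(Z - 1\right) = 4 + 2 \left(-1 + Z\right) = 4 + \left(-2 + 2 Z\right) = 2 + 2 Z$)
$m{\left(c \right)} = c \left(-1 + c^{2}\right)$ ($m{\left(c \right)} = \left(\left(- \frac{1}{2} - \frac{1}{2}\right) + c^{2}\right) c = \left(-1 + c^{2}\right) c = c \left(-1 + c^{2}\right)$)
$m{\left(2 \right)} J{\left(3 \right)} 10 = \left(2^{3} - 2\right) \left(2 + 2 \cdot 3\right) 10 = \left(8 - 2\right) \left(2 + 6\right) 10 = 6 \cdot 8 \cdot 10 = 48 \cdot 10 = 480$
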